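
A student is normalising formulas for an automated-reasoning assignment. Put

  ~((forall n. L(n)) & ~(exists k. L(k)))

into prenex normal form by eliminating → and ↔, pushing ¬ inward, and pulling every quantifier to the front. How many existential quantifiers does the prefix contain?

Drive negations inward (¬∀x A ≡ ∃x ¬A, ¬∃x A ≡ ∀x ¬A, De Morgan for ∧/∨):
  (exists n. ~L(n)) | (exists k. L(k))
Pull the quantifiers to the front (each side's bound variable is not free in the other side):
  exists n. exists k. (~L(n) | L(k))
The prefix is exists n exists k: 0 universal, 2 existential.

2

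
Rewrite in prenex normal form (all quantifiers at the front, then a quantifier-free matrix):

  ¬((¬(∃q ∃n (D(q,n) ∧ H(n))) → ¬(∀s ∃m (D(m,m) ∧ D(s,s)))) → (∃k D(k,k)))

Eliminate → and ↔ using ¬ and ∨.
  ¬(¬(¬¬(∃q ∃n (D(q,n) ∧ H(n))) ∨ ¬(∀s ∃m (D(m,m) ∧ D(s,s)))) ∨ (∃k D(k,k)))
Push ¬ through the quantifiers and connectives to reach negation normal form:
  ((∃q ∃n (D(q,n) ∧ H(n))) ∨ (∃s ∀m (¬D(m,m) ∨ ¬D(s,s)))) ∧ (∀k ¬D(k,k))
Pull the quantifiers to the front (each side's bound variable is not free in the other side):
  ∃q ∃n ∃s ∀m ∀k ((D(q,n) ∧ H(n) ∨ ¬D(m,m) ∨ ¬D(s,s)) ∧ ¬D(k,k))

∃q ∃n ∃s ∀m ∀k ((D(q,n) ∧ H(n) ∨ ¬D(m,m) ∨ ¬D(s,s)) ∧ ¬D(k,k))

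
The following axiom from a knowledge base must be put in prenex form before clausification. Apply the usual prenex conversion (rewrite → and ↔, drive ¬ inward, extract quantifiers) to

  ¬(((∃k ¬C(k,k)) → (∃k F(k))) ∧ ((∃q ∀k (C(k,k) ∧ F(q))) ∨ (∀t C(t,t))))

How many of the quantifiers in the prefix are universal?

Rewrite implications/biconditionals: A → B as ¬A ∨ B.
  ¬((¬(∃k ¬C(k,k)) ∨ (∃k F(k))) ∧ ((∃q ∀k (C(k,k) ∧ F(q))) ∨ (∀t C(t,t))))
Drive negations inward (¬∀x A ≡ ∃x ¬A, ¬∃x A ≡ ∀x ¬A, De Morgan for ∧/∨):
  (∃k ¬C(k,k)) ∧ (∀k ¬F(k)) ∨ (∀q ∃k (¬C(k,k) ∨ ¬F(q))) ∧ (∃t ¬C(t,t))
Rename bound variables to avoid capture: k↦p, k↦z.
  (∃k ¬C(k,k)) ∧ (∀p ¬F(p)) ∨ (∀q ∃z (¬C(z,z) ∨ ¬F(q))) ∧ (∃t ¬C(t,t))
Pull the quantifiers to the front (each side's bound variable is not free in the other side):
  ∃k ∀p ∀q ∃z ∃t (¬C(k,k) ∧ ¬F(p) ∨ (¬C(z,z) ∨ ¬F(q)) ∧ ¬C(t,t))
The prefix is ∃k ∀p ∀q ∃z ∃t: 2 universal, 3 existential.

2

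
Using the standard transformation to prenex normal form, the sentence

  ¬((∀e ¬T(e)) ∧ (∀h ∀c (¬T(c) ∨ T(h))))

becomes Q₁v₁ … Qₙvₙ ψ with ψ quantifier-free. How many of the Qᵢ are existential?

Push ¬ through the quantifiers and connectives to reach negation normal form:
  (∃e T(e)) ∨ (∃h ∃c (T(c) ∧ ¬T(h)))
Extract every quantifier outward, since the variables are now distinct and don't occur free across branches:
  ∃e ∃h ∃c (T(e) ∨ T(c) ∧ ¬T(h))
The prefix is ∃e ∃h ∃c: 0 universal, 3 existential.

3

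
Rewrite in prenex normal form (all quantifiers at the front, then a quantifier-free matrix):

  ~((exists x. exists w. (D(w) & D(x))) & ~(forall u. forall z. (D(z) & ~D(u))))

forall x. forall w. forall u. forall z. (~D(w) | ~D(x) | D(z) & ~D(u))

Drive negations inward (¬∀x A ≡ ∃x ¬A, ¬∃x A ≡ ∀x ¬A, De Morgan for ∧/∨):
  (forall x. forall w. (~D(w) | ~D(x))) | (forall u. forall z. (D(z) & ~D(u)))
All bound variables are already distinct, so no renaming is needed.
Extract every quantifier outward, since the variables are now distinct and don't occur free across branches:
  forall x. forall w. forall u. forall z. (~D(w) | ~D(x) | D(z) & ~D(u))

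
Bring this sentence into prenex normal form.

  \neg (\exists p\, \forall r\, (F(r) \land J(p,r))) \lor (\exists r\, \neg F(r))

Drive negations inward (¬∀x A ≡ ∃x ¬A, ¬∃x A ≡ ∀x ¬A, De Morgan for ∧/∨):
  (\forall p\, \exists r\, (\neg F(r) \lor \neg J(p,r))) \lor (\exists r\, \neg F(r))
Rename bound variables to avoid capture: r↦y1.
  (\forall p\, \exists r\, (\neg F(r) \lor \neg J(p,r))) \lor (\exists y1\, \neg F(y1))
Finally move all quantifiers to the prefix:
  \forall p\, \exists r\, \exists y1\, (\neg F(r) \lor \neg J(p,r) \lor \neg F(y1))

\forall p\, \exists r\, \exists y1\, (\neg F(r) \lor \neg J(p,r) \lor \neg F(y1))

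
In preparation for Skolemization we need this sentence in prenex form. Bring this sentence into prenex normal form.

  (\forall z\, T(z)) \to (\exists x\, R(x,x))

\exists z\, \exists x\, (\neg T(z) \lor R(x,x))

First replace A → B with ¬A ∨ B.
  \neg (\forall z\, T(z)) \lor (\exists x\, R(x,x))
Move each ¬ inward, flipping quantifiers it crosses:
  (\exists z\, \neg T(z)) \lor (\exists x\, R(x,x))
All bound variables are already distinct, so no renaming is needed.
Extract every quantifier outward, since the variables are now distinct and don't occur free across branches:
  \exists z\, \exists x\, (\neg T(z) \lor R(x,x))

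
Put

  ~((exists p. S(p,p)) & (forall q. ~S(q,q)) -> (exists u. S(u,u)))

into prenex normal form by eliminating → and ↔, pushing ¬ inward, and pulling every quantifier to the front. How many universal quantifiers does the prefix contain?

Rewrite implications/biconditionals: A → B as ¬A ∨ B.
  ~(~((exists p. S(p,p)) & (forall q. ~S(q,q))) | (exists u. S(u,u)))
Move each ¬ inward, flipping quantifiers it crosses:
  (exists p. S(p,p)) & (forall q. ~S(q,q)) & (forall u. ~S(u,u))
All bound variables are already distinct, so no renaming is needed.
Extract every quantifier outward, since the variables are now distinct and don't occur free across branches:
  exists p. forall q. forall u. (S(p,p) & ~S(q,q) & ~S(u,u))
The prefix is exists p forall q forall u: 2 universal, 1 existential.

2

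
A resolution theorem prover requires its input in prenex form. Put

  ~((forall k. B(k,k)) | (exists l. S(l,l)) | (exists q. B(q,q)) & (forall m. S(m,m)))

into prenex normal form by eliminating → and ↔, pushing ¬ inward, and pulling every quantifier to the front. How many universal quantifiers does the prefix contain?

2

Move each ¬ inward, flipping quantifiers it crosses:
  (exists k. ~B(k,k)) & (forall l. ~S(l,l)) & ((forall q. ~B(q,q)) | (exists m. ~S(m,m)))
Finally move all quantifiers to the prefix:
  exists k. forall l. forall q. exists m. (~B(k,k) & ~S(l,l) & (~B(q,q) | ~S(m,m)))
The prefix is exists k forall l forall q exists m: 2 universal, 2 existential.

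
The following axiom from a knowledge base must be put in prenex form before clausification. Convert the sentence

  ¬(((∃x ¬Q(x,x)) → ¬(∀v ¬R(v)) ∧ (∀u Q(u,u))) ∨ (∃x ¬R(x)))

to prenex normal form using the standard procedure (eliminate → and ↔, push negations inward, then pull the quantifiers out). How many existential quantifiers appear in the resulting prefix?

Eliminate → and ↔ using ¬ and ∨.
  ¬(¬(∃x ¬Q(x,x)) ∨ ¬(∀v ¬R(v)) ∧ (∀u Q(u,u)) ∨ (∃x ¬R(x)))
Push ¬ through the quantifiers and connectives to reach negation normal form:
  (∃x ¬Q(x,x)) ∧ ((∀v ¬R(v)) ∨ (∃u ¬Q(u,u))) ∧ (∀x R(x))
Standardize variables apart so no two quantifiers bind the same name: x↦b.
  (∃x ¬Q(x,x)) ∧ ((∀v ¬R(v)) ∨ (∃u ¬Q(u,u))) ∧ (∀b R(b))
Finally move all quantifiers to the prefix:
  ∃x ∀v ∃u ∀b (¬Q(x,x) ∧ (¬R(v) ∨ ¬Q(u,u)) ∧ R(b))
The prefix is ∃x ∀v ∃u ∀b: 2 universal, 2 existential.

2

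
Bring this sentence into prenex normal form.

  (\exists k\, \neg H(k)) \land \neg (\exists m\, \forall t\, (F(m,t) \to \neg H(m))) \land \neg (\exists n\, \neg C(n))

\exists k\, \forall m\, \exists t\, \forall n\, (\neg H(k) \land F(m,t) \land H(m) \land C(n))

First replace A → B with ¬A ∨ B.
  (\exists k\, \neg H(k)) \land \neg (\exists m\, \forall t\, (\neg F(m,t) \lor \neg H(m))) \land \neg (\exists n\, \neg C(n))
Drive negations inward (¬∀x A ≡ ∃x ¬A, ¬∃x A ≡ ∀x ¬A, De Morgan for ∧/∨):
  (\exists k\, \neg H(k)) \land (\forall m\, \exists t\, (F(m,t) \land H(m))) \land (\forall n\, C(n))
Finally move all quantifiers to the prefix:
  \exists k\, \forall m\, \exists t\, \forall n\, (\neg H(k) \land F(m,t) \land H(m) \land C(n))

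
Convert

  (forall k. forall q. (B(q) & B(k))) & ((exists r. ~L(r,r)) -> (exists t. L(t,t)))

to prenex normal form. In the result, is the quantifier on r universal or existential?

universal

Rewrite implications/biconditionals: A → B as ¬A ∨ B.
  (forall k. forall q. (B(q) & B(k))) & (~(exists r. ~L(r,r)) | (exists t. L(t,t)))
Drive negations inward (¬∀x A ≡ ∃x ¬A, ¬∃x A ≡ ∀x ¬A, De Morgan for ∧/∨):
  (forall k. forall q. (B(q) & B(k))) & ((forall r. L(r,r)) | (exists t. L(t,t)))
Pull the quantifiers to the front (each side's bound variable is not free in the other side):
  forall k. forall q. forall r. exists t. (B(q) & B(k) & (L(r,r) | L(t,t)))
The quantifier exists r sits under an odd number of negations (counting the antecedent side of each →), so it flips to forall r.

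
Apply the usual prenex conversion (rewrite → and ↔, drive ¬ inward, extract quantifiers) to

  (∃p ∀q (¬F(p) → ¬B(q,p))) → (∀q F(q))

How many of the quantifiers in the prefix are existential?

Eliminate → and ↔ using ¬ and ∨.
  ¬(∃p ∀q (¬¬F(p) ∨ ¬B(q,p))) ∨ (∀q F(q))
Push ¬ through the quantifiers and connectives to reach negation normal form:
  (∀p ∃q (¬F(p) ∧ B(q,p))) ∨ (∀q F(q))
Rename bound variables to avoid capture: q↦c.
  (∀p ∃q (¬F(p) ∧ B(q,p))) ∨ (∀c F(c))
Extract every quantifier outward, since the variables are now distinct and don't occur free across branches:
  ∀p ∃q ∀c (¬F(p) ∧ B(q,p) ∨ F(c))
The prefix is ∀p ∃q ∀c: 2 universal, 1 existential.

1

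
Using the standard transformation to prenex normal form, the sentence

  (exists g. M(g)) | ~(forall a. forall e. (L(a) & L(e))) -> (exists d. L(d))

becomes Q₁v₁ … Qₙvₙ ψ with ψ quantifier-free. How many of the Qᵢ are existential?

1

Eliminate → and ↔ using ¬ and ∨.
  ~((exists g. M(g)) | ~(forall a. forall e. (L(a) & L(e)))) | (exists d. L(d))
Drive negations inward (¬∀x A ≡ ∃x ¬A, ¬∃x A ≡ ∀x ¬A, De Morgan for ∧/∨):
  (forall g. ~M(g)) & (forall a. forall e. (L(a) & L(e))) | (exists d. L(d))
Pull the quantifiers to the front (each side's bound variable is not free in the other side):
  forall g. forall a. forall e. exists d. (~M(g) & L(a) & L(e) | L(d))
The prefix is forall g forall a forall e exists d: 3 universal, 1 existential.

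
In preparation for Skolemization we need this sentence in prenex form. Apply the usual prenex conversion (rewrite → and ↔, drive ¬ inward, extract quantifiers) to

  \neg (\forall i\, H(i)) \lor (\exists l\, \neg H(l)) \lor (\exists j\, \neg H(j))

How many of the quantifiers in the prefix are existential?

Move each ¬ inward, flipping quantifiers it crosses:
  (\exists i\, \neg H(i)) \lor (\exists l\, \neg H(l)) \lor (\exists j\, \neg H(j))
All bound variables are already distinct, so no renaming is needed.
Extract every quantifier outward, since the variables are now distinct and don't occur free across branches:
  \exists i\, \exists l\, \exists j\, (\neg H(i) \lor \neg H(l) \lor \neg H(j))
The prefix is \exists i \exists l \exists j: 0 universal, 3 existential.

3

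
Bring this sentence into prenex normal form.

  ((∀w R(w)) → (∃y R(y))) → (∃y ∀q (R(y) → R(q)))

∀w ∀y ∃z ∀q (R(w) ∧ ¬R(y) ∨ ¬R(z) ∨ R(q))

Rewrite implications/biconditionals: A → B as ¬A ∨ B.
  ¬(¬(∀w R(w)) ∨ (∃y R(y))) ∨ (∃y ∀q (¬R(y) ∨ R(q)))
Push ¬ through the quantifiers and connectives to reach negation normal form:
  (∀w R(w)) ∧ (∀y ¬R(y)) ∨ (∃y ∀q (¬R(y) ∨ R(q)))
Standardize variables apart so no two quantifiers bind the same name: y↦z.
  (∀w R(w)) ∧ (∀y ¬R(y)) ∨ (∃z ∀q (¬R(z) ∨ R(q)))
Pull the quantifiers to the front (each side's bound variable is not free in the other side):
  ∀w ∀y ∃z ∀q (R(w) ∧ ¬R(y) ∨ ¬R(z) ∨ R(q))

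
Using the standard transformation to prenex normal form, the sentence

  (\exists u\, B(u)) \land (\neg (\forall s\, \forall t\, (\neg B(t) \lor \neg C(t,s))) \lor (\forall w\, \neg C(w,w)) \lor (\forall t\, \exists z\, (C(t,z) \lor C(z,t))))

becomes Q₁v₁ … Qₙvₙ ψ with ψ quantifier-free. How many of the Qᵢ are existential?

4

Move each ¬ inward, flipping quantifiers it crosses:
  (\exists u\, B(u)) \land ((\exists s\, \exists t\, (B(t) \land C(t,s))) \lor (\forall w\, \neg C(w,w)) \lor (\forall t\, \exists z\, (C(t,z) \lor C(z,t))))
Rename bound variables to avoid capture: t↦z1.
  (\exists u\, B(u)) \land ((\exists s\, \exists t\, (B(t) \land C(t,s))) \lor (\forall w\, \neg C(w,w)) \lor (\forall z1\, \exists z\, (C(z1,z) \lor C(z,z1))))
Finally move all quantifiers to the prefix:
  \exists u\, \exists s\, \exists t\, \forall w\, \forall z1\, \exists z\, (B(u) \land (B(t) \land C(t,s) \lor \neg C(w,w) \lor C(z1,z) \lor C(z,z1)))
The prefix is \exists u \exists s \exists t \forall w \forall z1 \exists z: 2 universal, 4 existential.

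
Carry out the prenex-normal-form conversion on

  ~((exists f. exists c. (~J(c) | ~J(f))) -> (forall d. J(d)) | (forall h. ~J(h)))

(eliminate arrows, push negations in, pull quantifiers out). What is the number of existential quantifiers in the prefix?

4

First replace A → B with ¬A ∨ B.
  ~(~(exists f. exists c. (~J(c) | ~J(f))) | (forall d. J(d)) | (forall h. ~J(h)))
Move each ¬ inward, flipping quantifiers it crosses:
  (exists f. exists c. (~J(c) | ~J(f))) & (exists d. ~J(d)) & (exists h. J(h))
All bound variables are already distinct, so no renaming is needed.
Extract every quantifier outward, since the variables are now distinct and don't occur free across branches:
  exists f. exists c. exists d. exists h. ((~J(c) | ~J(f)) & ~J(d) & J(h))
The prefix is exists f exists c exists d exists h: 0 universal, 4 existential.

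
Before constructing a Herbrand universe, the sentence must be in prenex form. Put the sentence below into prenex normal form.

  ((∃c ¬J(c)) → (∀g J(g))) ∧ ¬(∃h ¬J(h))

∀c ∀g ∀h ((J(c) ∨ J(g)) ∧ J(h))

Eliminate → and ↔ using ¬ and ∨.
  (¬(∃c ¬J(c)) ∨ (∀g J(g))) ∧ ¬(∃h ¬J(h))
Push ¬ through the quantifiers and connectives to reach negation normal form:
  ((∀c J(c)) ∨ (∀g J(g))) ∧ (∀h J(h))
All bound variables are already distinct, so no renaming is needed.
Extract every quantifier outward, since the variables are now distinct and don't occur free across branches:
  ∀c ∀g ∀h ((J(c) ∨ J(g)) ∧ J(h))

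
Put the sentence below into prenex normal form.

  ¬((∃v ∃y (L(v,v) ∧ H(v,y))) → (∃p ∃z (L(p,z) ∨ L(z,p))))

∃v ∃y ∀p ∀z (L(v,v) ∧ H(v,y) ∧ ¬L(p,z) ∧ ¬L(z,p))

Rewrite implications/biconditionals: A → B as ¬A ∨ B.
  ¬(¬(∃v ∃y (L(v,v) ∧ H(v,y))) ∨ (∃p ∃z (L(p,z) ∨ L(z,p))))
Move each ¬ inward, flipping quantifiers it crosses:
  (∃v ∃y (L(v,v) ∧ H(v,y))) ∧ (∀p ∀z (¬L(p,z) ∧ ¬L(z,p)))
All bound variables are already distinct, so no renaming is needed.
Finally move all quantifiers to the prefix:
  ∃v ∃y ∀p ∀z (L(v,v) ∧ H(v,y) ∧ ¬L(p,z) ∧ ¬L(z,p))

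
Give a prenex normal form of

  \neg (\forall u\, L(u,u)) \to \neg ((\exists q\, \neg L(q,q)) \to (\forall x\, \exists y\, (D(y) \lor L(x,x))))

\forall u\, \exists q\, \exists x\, \forall y\, (L(u,u) \lor \neg L(q,q) \land \neg D(y) \land \neg L(x,x))

Rewrite implications/biconditionals: A → B as ¬A ∨ B.
  \neg \neg (\forall u\, L(u,u)) \lor \neg (\neg (\exists q\, \neg L(q,q)) \lor (\forall x\, \exists y\, (D(y) \lor L(x,x))))
Move each ¬ inward, flipping quantifiers it crosses:
  (\forall u\, L(u,u)) \lor (\exists q\, \neg L(q,q)) \land (\exists x\, \forall y\, (\neg D(y) \land \neg L(x,x)))
All bound variables are already distinct, so no renaming is needed.
Extract every quantifier outward, since the variables are now distinct and don't occur free across branches:
  \forall u\, \exists q\, \exists x\, \forall y\, (L(u,u) \lor \neg L(q,q) \land \neg D(y) \land \neg L(x,x))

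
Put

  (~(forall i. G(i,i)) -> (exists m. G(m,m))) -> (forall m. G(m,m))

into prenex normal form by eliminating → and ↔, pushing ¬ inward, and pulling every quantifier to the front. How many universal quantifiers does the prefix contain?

2

First replace A → B with ¬A ∨ B.
  ~(~~(forall i. G(i,i)) | (exists m. G(m,m))) | (forall m. G(m,m))
Push ¬ through the quantifiers and connectives to reach negation normal form:
  (exists i. ~G(i,i)) & (forall m. ~G(m,m)) | (forall m. G(m,m))
Standardize variables apart so no two quantifiers bind the same name: m↦p.
  (exists i. ~G(i,i)) & (forall m. ~G(m,m)) | (forall p. G(p,p))
Pull the quantifiers to the front (each side's bound variable is not free in the other side):
  exists i. forall m. forall p. (~G(i,i) & ~G(m,m) | G(p,p))
The prefix is exists i forall m forall p: 2 universal, 1 existential.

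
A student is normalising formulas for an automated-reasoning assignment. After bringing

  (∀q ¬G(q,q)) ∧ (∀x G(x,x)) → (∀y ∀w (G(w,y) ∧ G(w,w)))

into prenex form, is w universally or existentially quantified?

Eliminate → and ↔ using ¬ and ∨.
  ¬((∀q ¬G(q,q)) ∧ (∀x G(x,x))) ∨ (∀y ∀w (G(w,y) ∧ G(w,w)))
Move each ¬ inward, flipping quantifiers it crosses:
  (∃q G(q,q)) ∨ (∃x ¬G(x,x)) ∨ (∀y ∀w (G(w,y) ∧ G(w,w)))
All bound variables are already distinct, so no renaming is needed.
Finally move all quantifiers to the prefix:
  ∃q ∃x ∀y ∀w (G(q,q) ∨ ¬G(x,x) ∨ G(w,y) ∧ G(w,w))
The quantifier ∀w sits under an even number of negations (counting the antecedent side of each →), so it remains universal.

universal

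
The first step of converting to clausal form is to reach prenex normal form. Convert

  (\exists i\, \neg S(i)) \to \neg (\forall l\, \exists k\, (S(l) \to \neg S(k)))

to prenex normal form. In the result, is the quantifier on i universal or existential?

universal

Eliminate → and ↔ using ¬ and ∨.
  \neg (\exists i\, \neg S(i)) \lor \neg (\forall l\, \exists k\, (\neg S(l) \lor \neg S(k)))
Drive negations inward (¬∀x A ≡ ∃x ¬A, ¬∃x A ≡ ∀x ¬A, De Morgan for ∧/∨):
  (\forall i\, S(i)) \lor (\exists l\, \forall k\, (S(l) \land S(k)))
All bound variables are already distinct, so no renaming is needed.
Finally move all quantifiers to the prefix:
  \forall i\, \exists l\, \forall k\, (S(i) \lor S(l) \land S(k))
The quantifier \exists i sits under an odd number of negations (counting the antecedent side of each →), so it flips to \forall i.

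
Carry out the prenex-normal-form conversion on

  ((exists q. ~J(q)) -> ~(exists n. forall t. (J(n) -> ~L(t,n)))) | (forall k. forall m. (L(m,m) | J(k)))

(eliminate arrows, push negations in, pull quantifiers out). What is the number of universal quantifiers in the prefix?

Eliminate → and ↔ using ¬ and ∨.
  ~(exists q. ~J(q)) | ~(exists n. forall t. (~J(n) | ~L(t,n))) | (forall k. forall m. (L(m,m) | J(k)))
Drive negations inward (¬∀x A ≡ ∃x ¬A, ¬∃x A ≡ ∀x ¬A, De Morgan for ∧/∨):
  (forall q. J(q)) | (forall n. exists t. (J(n) & L(t,n))) | (forall k. forall m. (L(m,m) | J(k)))
Extract every quantifier outward, since the variables are now distinct and don't occur free across branches:
  forall q. forall n. exists t. forall k. forall m. (J(q) | J(n) & L(t,n) | L(m,m) | J(k))
The prefix is forall q forall n exists t forall k forall m: 4 universal, 1 existential.

4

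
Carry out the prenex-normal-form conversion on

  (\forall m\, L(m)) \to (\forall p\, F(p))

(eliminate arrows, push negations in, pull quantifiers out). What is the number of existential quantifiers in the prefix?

Rewrite implications/biconditionals: A → B as ¬A ∨ B.
  \neg (\forall m\, L(m)) \lor (\forall p\, F(p))
Drive negations inward (¬∀x A ≡ ∃x ¬A, ¬∃x A ≡ ∀x ¬A, De Morgan for ∧/∨):
  (\exists m\, \neg L(m)) \lor (\forall p\, F(p))
Pull the quantifiers to the front (each side's bound variable is not free in the other side):
  \exists m\, \forall p\, (\neg L(m) \lor F(p))
The prefix is \exists m \forall p: 1 universal, 1 existential.

1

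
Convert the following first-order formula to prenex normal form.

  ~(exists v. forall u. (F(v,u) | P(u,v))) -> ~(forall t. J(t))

exists v. forall u. exists t. (F(v,u) | P(u,v) | ~J(t))

First replace A → B with ¬A ∨ B.
  ~~(exists v. forall u. (F(v,u) | P(u,v))) | ~(forall t. J(t))
Drive negations inward (¬∀x A ≡ ∃x ¬A, ¬∃x A ≡ ∀x ¬A, De Morgan for ∧/∨):
  (exists v. forall u. (F(v,u) | P(u,v))) | (exists t. ~J(t))
Pull the quantifiers to the front (each side's bound variable is not free in the other side):
  exists v. forall u. exists t. (F(v,u) | P(u,v) | ~J(t))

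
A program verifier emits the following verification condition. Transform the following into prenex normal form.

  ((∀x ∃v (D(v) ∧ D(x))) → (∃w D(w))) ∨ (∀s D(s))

First replace A → B with ¬A ∨ B.
  ¬(∀x ∃v (D(v) ∧ D(x))) ∨ (∃w D(w)) ∨ (∀s D(s))
Drive negations inward (¬∀x A ≡ ∃x ¬A, ¬∃x A ≡ ∀x ¬A, De Morgan for ∧/∨):
  (∃x ∀v (¬D(v) ∨ ¬D(x))) ∨ (∃w D(w)) ∨ (∀s D(s))
All bound variables are already distinct, so no renaming is needed.
Pull the quantifiers to the front (each side's bound variable is not free in the other side):
  ∃x ∀v ∃w ∀s (¬D(v) ∨ ¬D(x) ∨ D(w) ∨ D(s))

∃x ∀v ∃w ∀s (¬D(v) ∨ ¬D(x) ∨ D(w) ∨ D(s))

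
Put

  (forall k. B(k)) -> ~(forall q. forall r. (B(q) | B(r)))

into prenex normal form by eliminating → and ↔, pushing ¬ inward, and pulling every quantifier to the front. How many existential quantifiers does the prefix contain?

3

Eliminate → and ↔ using ¬ and ∨.
  ~(forall k. B(k)) | ~(forall q. forall r. (B(q) | B(r)))
Push ¬ through the quantifiers and connectives to reach negation normal form:
  (exists k. ~B(k)) | (exists q. exists r. (~B(q) & ~B(r)))
All bound variables are already distinct, so no renaming is needed.
Pull the quantifiers to the front (each side's bound variable is not free in the other side):
  exists k. exists q. exists r. (~B(k) | ~B(q) & ~B(r))
The prefix is exists k exists q exists r: 0 universal, 3 existential.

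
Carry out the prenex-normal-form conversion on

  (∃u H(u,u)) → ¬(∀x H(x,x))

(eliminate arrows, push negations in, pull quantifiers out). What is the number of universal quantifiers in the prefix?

Eliminate → and ↔ using ¬ and ∨.
  ¬(∃u H(u,u)) ∨ ¬(∀x H(x,x))
Drive negations inward (¬∀x A ≡ ∃x ¬A, ¬∃x A ≡ ∀x ¬A, De Morgan for ∧/∨):
  (∀u ¬H(u,u)) ∨ (∃x ¬H(x,x))
All bound variables are already distinct, so no renaming is needed.
Pull the quantifiers to the front (each side's bound variable is not free in the other side):
  ∀u ∃x (¬H(u,u) ∨ ¬H(x,x))
The prefix is ∀u ∃x: 1 universal, 1 existential.

1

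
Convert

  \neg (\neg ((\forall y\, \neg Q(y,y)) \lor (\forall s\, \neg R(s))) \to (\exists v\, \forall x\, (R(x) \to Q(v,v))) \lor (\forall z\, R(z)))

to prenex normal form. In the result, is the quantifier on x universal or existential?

existential

Eliminate → and ↔ using ¬ and ∨.
  \neg (\neg \neg ((\forall y\, \neg Q(y,y)) \lor (\forall s\, \neg R(s))) \lor (\exists v\, \forall x\, (\neg R(x) \lor Q(v,v))) \lor (\forall z\, R(z)))
Push ¬ through the quantifiers and connectives to reach negation normal form:
  (\exists y\, Q(y,y)) \land (\exists s\, R(s)) \land (\forall v\, \exists x\, (R(x) \land \neg Q(v,v))) \land (\exists z\, \neg R(z))
Pull the quantifiers to the front (each side's bound variable is not free in the other side):
  \exists y\, \exists s\, \forall v\, \exists x\, \exists z\, (Q(y,y) \land R(s) \land R(x) \land \neg Q(v,v) \land \neg R(z))
The quantifier \forall x sits under an odd number of negations (counting the antecedent side of each →), so it flips to \exists x.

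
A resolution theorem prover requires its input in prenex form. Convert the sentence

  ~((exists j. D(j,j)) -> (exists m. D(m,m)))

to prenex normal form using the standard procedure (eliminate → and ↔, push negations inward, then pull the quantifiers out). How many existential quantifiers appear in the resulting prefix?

Rewrite implications/biconditionals: A → B as ¬A ∨ B.
  ~(~(exists j. D(j,j)) | (exists m. D(m,m)))
Push ¬ through the quantifiers and connectives to reach negation normal form:
  (exists j. D(j,j)) & (forall m. ~D(m,m))
Extract every quantifier outward, since the variables are now distinct and don't occur free across branches:
  exists j. forall m. (D(j,j) & ~D(m,m))
The prefix is exists j forall m: 1 universal, 1 existential.

1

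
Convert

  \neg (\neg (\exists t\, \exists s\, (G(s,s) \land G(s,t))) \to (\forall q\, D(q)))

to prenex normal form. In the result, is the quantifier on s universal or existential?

First replace A → B with ¬A ∨ B.
  \neg (\neg \neg (\exists t\, \exists s\, (G(s,s) \land G(s,t))) \lor (\forall q\, D(q)))
Move each ¬ inward, flipping quantifiers it crosses:
  (\forall t\, \forall s\, (\neg G(s,s) \lor \neg G(s,t))) \land (\exists q\, \neg D(q))
Extract every quantifier outward, since the variables are now distinct and don't occur free across branches:
  \forall t\, \forall s\, \exists q\, ((\neg G(s,s) \lor \neg G(s,t)) \land \neg D(q))
The quantifier \exists s sits under an odd number of negations (counting the antecedent side of each →), so it flips to \forall s.

universal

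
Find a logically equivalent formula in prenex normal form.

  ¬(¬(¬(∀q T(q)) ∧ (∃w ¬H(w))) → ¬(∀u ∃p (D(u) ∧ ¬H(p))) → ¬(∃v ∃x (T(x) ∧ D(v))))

∀q ∀w ∃u ∀p ∃v ∃x ((T(q) ∨ H(w)) ∧ (¬D(u) ∨ H(p)) ∧ T(x) ∧ D(v))

First replace A → B with ¬A ∨ B.
  ¬(¬¬(¬(∀q T(q)) ∧ (∃w ¬H(w))) ∨ ¬¬(∀u ∃p (D(u) ∧ ¬H(p))) ∨ ¬(∃v ∃x (T(x) ∧ D(v))))
Drive negations inward (¬∀x A ≡ ∃x ¬A, ¬∃x A ≡ ∀x ¬A, De Morgan for ∧/∨):
  ((∀q T(q)) ∨ (∀w H(w))) ∧ (∃u ∀p (¬D(u) ∨ H(p))) ∧ (∃v ∃x (T(x) ∧ D(v)))
All bound variables are already distinct, so no renaming is needed.
Extract every quantifier outward, since the variables are now distinct and don't occur free across branches:
  ∀q ∀w ∃u ∀p ∃v ∃x ((T(q) ∨ H(w)) ∧ (¬D(u) ∨ H(p)) ∧ T(x) ∧ D(v))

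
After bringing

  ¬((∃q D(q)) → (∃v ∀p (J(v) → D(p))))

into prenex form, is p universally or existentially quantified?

Eliminate → and ↔ using ¬ and ∨.
  ¬(¬(∃q D(q)) ∨ (∃v ∀p (¬J(v) ∨ D(p))))
Push ¬ through the quantifiers and connectives to reach negation normal form:
  (∃q D(q)) ∧ (∀v ∃p (J(v) ∧ ¬D(p)))
Extract every quantifier outward, since the variables are now distinct and don't occur free across branches:
  ∃q ∀v ∃p (D(q) ∧ J(v) ∧ ¬D(p))
The quantifier ∀p sits under an odd number of negations (counting the antecedent side of each →), so it flips to ∃p.

existential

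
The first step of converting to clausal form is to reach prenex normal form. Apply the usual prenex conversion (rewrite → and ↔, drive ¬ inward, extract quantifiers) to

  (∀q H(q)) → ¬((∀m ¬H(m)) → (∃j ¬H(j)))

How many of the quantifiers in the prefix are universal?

2

First replace A → B with ¬A ∨ B.
  ¬(∀q H(q)) ∨ ¬(¬(∀m ¬H(m)) ∨ (∃j ¬H(j)))
Move each ¬ inward, flipping quantifiers it crosses:
  (∃q ¬H(q)) ∨ (∀m ¬H(m)) ∧ (∀j H(j))
Finally move all quantifiers to the prefix:
  ∃q ∀m ∀j (¬H(q) ∨ ¬H(m) ∧ H(j))
The prefix is ∃q ∀m ∀j: 2 universal, 1 existential.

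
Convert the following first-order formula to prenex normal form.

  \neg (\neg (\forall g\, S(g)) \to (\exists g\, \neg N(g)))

\exists g\, \forall u\, (\neg S(g) \land N(u))

First replace A → B with ¬A ∨ B.
  \neg (\neg \neg (\forall g\, S(g)) \lor (\exists g\, \neg N(g)))
Move each ¬ inward, flipping quantifiers it crosses:
  (\exists g\, \neg S(g)) \land (\forall g\, N(g))
Rename bound variables to avoid capture: g↦u.
  (\exists g\, \neg S(g)) \land (\forall u\, N(u))
Pull the quantifiers to the front (each side's bound variable is not free in the other side):
  \exists g\, \forall u\, (\neg S(g) \land N(u))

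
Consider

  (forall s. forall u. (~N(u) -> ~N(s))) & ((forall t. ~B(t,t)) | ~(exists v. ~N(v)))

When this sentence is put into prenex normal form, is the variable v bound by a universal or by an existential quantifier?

universal

First replace A → B with ¬A ∨ B.
  (forall s. forall u. (~~N(u) | ~N(s))) & ((forall t. ~B(t,t)) | ~(exists v. ~N(v)))
Push ¬ through the quantifiers and connectives to reach negation normal form:
  (forall s. forall u. (N(u) | ~N(s))) & ((forall t. ~B(t,t)) | (forall v. N(v)))
All bound variables are already distinct, so no renaming is needed.
Finally move all quantifiers to the prefix:
  forall s. forall u. forall t. forall v. ((N(u) | ~N(s)) & (~B(t,t) | N(v)))
The quantifier exists v sits under an odd number of negations (counting the antecedent side of each →), so it flips to forall v.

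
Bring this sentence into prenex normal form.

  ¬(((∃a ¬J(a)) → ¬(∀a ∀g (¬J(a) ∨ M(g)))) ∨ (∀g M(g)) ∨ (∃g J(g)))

∃a ∀y1 ∀g ∃v ∀x (¬J(a) ∧ (¬J(y1) ∨ M(g)) ∧ ¬M(v) ∧ ¬J(x))

First replace A → B with ¬A ∨ B.
  ¬(¬(∃a ¬J(a)) ∨ ¬(∀a ∀g (¬J(a) ∨ M(g))) ∨ (∀g M(g)) ∨ (∃g J(g)))
Push ¬ through the quantifiers and connectives to reach negation normal form:
  (∃a ¬J(a)) ∧ (∀a ∀g (¬J(a) ∨ M(g))) ∧ (∃g ¬M(g)) ∧ (∀g ¬J(g))
Standardize variables apart so no two quantifiers bind the same name: a↦y1, g↦v, g↦x.
  (∃a ¬J(a)) ∧ (∀y1 ∀g (¬J(y1) ∨ M(g))) ∧ (∃v ¬M(v)) ∧ (∀x ¬J(x))
Finally move all quantifiers to the prefix:
  ∃a ∀y1 ∀g ∃v ∀x (¬J(a) ∧ (¬J(y1) ∨ M(g)) ∧ ¬M(v) ∧ ¬J(x))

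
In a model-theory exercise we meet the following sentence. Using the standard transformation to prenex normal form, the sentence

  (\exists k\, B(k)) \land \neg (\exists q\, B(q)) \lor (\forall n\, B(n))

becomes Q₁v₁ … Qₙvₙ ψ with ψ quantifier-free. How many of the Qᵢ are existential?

Drive negations inward (¬∀x A ≡ ∃x ¬A, ¬∃x A ≡ ∀x ¬A, De Morgan for ∧/∨):
  (\exists k\, B(k)) \land (\forall q\, \neg B(q)) \lor (\forall n\, B(n))
All bound variables are already distinct, so no renaming is needed.
Extract every quantifier outward, since the variables are now distinct and don't occur free across branches:
  \exists k\, \forall q\, \forall n\, (B(k) \land \neg B(q) \lor B(n))
The prefix is \exists k \forall q \forall n: 2 universal, 1 existential.

1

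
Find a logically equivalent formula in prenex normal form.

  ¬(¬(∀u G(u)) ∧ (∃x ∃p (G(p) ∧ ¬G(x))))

Move each ¬ inward, flipping quantifiers it crosses:
  (∀u G(u)) ∨ (∀x ∀p (¬G(p) ∨ G(x)))
Extract every quantifier outward, since the variables are now distinct and don't occur free across branches:
  ∀u ∀x ∀p (G(u) ∨ ¬G(p) ∨ G(x))

∀u ∀x ∀p (G(u) ∨ ¬G(p) ∨ G(x))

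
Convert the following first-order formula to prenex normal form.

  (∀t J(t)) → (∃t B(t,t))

∃t ∃u1 (¬J(t) ∨ B(u1,u1))

Rewrite implications/biconditionals: A → B as ¬A ∨ B.
  ¬(∀t J(t)) ∨ (∃t B(t,t))
Drive negations inward (¬∀x A ≡ ∃x ¬A, ¬∃x A ≡ ∀x ¬A, De Morgan for ∧/∨):
  (∃t ¬J(t)) ∨ (∃t B(t,t))
Give each quantifier a distinct variable: t↦u1.
  (∃t ¬J(t)) ∨ (∃u1 B(u1,u1))
Extract every quantifier outward, since the variables are now distinct and don't occur free across branches:
  ∃t ∃u1 (¬J(t) ∨ B(u1,u1))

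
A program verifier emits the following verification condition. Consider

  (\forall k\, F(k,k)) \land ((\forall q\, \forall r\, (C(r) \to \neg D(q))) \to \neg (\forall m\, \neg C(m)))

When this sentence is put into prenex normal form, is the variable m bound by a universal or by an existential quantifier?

Eliminate → and ↔ using ¬ and ∨.
  (\forall k\, F(k,k)) \land (\neg (\forall q\, \forall r\, (\neg C(r) \lor \neg D(q))) \lor \neg (\forall m\, \neg C(m)))
Drive negations inward (¬∀x A ≡ ∃x ¬A, ¬∃x A ≡ ∀x ¬A, De Morgan for ∧/∨):
  (\forall k\, F(k,k)) \land ((\exists q\, \exists r\, (C(r) \land D(q))) \lor (\exists m\, C(m)))
All bound variables are already distinct, so no renaming is needed.
Finally move all quantifiers to the prefix:
  \forall k\, \exists q\, \exists r\, \exists m\, (F(k,k) \land (C(r) \land D(q) \lor C(m)))
The quantifier \forall m sits under an odd number of negations (counting the antecedent side of each →), so it flips to \exists m.

existential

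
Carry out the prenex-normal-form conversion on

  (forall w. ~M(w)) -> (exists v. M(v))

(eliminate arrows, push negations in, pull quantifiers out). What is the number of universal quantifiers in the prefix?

0

Rewrite implications/biconditionals: A → B as ¬A ∨ B.
  ~(forall w. ~M(w)) | (exists v. M(v))
Push ¬ through the quantifiers and connectives to reach negation normal form:
  (exists w. M(w)) | (exists v. M(v))
All bound variables are already distinct, so no renaming is needed.
Pull the quantifiers to the front (each side's bound variable is not free in the other side):
  exists w. exists v. (M(w) | M(v))
The prefix is exists w exists v: 0 universal, 2 existential.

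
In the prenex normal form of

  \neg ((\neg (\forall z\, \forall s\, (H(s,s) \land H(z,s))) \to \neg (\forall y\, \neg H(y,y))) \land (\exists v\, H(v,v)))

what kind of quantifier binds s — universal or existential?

First replace A → B with ¬A ∨ B.
  \neg ((\neg \neg (\forall z\, \forall s\, (H(s,s) \land H(z,s))) \lor \neg (\forall y\, \neg H(y,y))) \land (\exists v\, H(v,v)))
Push ¬ through the quantifiers and connectives to reach negation normal form:
  (\exists z\, \exists s\, (\neg H(s,s) \lor \neg H(z,s))) \land (\forall y\, \neg H(y,y)) \lor (\forall v\, \neg H(v,v))
All bound variables are already distinct, so no renaming is needed.
Finally move all quantifiers to the prefix:
  \exists z\, \exists s\, \forall y\, \forall v\, ((\neg H(s,s) \lor \neg H(z,s)) \land \neg H(y,y) \lor \neg H(v,v))
The quantifier \forall s sits under an odd number of negations (counting the antecedent side of each →), so it flips to \exists s.

existential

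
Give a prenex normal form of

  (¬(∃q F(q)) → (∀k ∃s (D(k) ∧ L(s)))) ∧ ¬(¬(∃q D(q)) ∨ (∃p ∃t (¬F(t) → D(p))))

First replace A → B with ¬A ∨ B.
  (¬¬(∃q F(q)) ∨ (∀k ∃s (D(k) ∧ L(s)))) ∧ ¬(¬(∃q D(q)) ∨ (∃p ∃t (¬¬F(t) ∨ D(p))))
Push ¬ through the quantifiers and connectives to reach negation normal form:
  ((∃q F(q)) ∨ (∀k ∃s (D(k) ∧ L(s)))) ∧ (∃q D(q)) ∧ (∀p ∀t (¬F(t) ∧ ¬D(p)))
Give each quantifier a distinct variable: q↦w.
  ((∃q F(q)) ∨ (∀k ∃s (D(k) ∧ L(s)))) ∧ (∃w D(w)) ∧ (∀p ∀t (¬F(t) ∧ ¬D(p)))
Pull the quantifiers to the front (each side's bound variable is not free in the other side):
  ∃q ∀k ∃s ∃w ∀p ∀t ((F(q) ∨ D(k) ∧ L(s)) ∧ D(w) ∧ ¬F(t) ∧ ¬D(p))

∃q ∀k ∃s ∃w ∀p ∀t ((F(q) ∨ D(k) ∧ L(s)) ∧ D(w) ∧ ¬F(t) ∧ ¬D(p))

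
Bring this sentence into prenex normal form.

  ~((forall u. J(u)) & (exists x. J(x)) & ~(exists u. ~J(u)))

Drive negations inward (¬∀x A ≡ ∃x ¬A, ¬∃x A ≡ ∀x ¬A, De Morgan for ∧/∨):
  (exists u. ~J(u)) | (forall x. ~J(x)) | (exists u. ~J(u))
Rename bound variables to avoid capture: u↦w.
  (exists u. ~J(u)) | (forall x. ~J(x)) | (exists w. ~J(w))
Finally move all quantifiers to the prefix:
  exists u. forall x. exists w. (~J(u) | ~J(x) | ~J(w))

exists u. forall x. exists w. (~J(u) | ~J(x) | ~J(w))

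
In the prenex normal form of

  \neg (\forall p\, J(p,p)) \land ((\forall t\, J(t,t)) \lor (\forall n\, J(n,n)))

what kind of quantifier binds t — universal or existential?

universal

Push ¬ through the quantifiers and connectives to reach negation normal form:
  (\exists p\, \neg J(p,p)) \land ((\forall t\, J(t,t)) \lor (\forall n\, J(n,n)))
All bound variables are already distinct, so no renaming is needed.
Pull the quantifiers to the front (each side's bound variable is not free in the other side):
  \exists p\, \forall t\, \forall n\, (\neg J(p,p) \land (J(t,t) \lor J(n,n)))
The quantifier \forall t sits under an even number of negations, so it remains universal.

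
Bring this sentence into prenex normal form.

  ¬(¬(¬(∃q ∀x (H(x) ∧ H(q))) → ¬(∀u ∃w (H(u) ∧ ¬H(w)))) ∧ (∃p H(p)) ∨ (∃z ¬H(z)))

Eliminate → and ↔ using ¬ and ∨.
  ¬(¬(¬¬(∃q ∀x (H(x) ∧ H(q))) ∨ ¬(∀u ∃w (H(u) ∧ ¬H(w)))) ∧ (∃p H(p)) ∨ (∃z ¬H(z)))
Push ¬ through the quantifiers and connectives to reach negation normal form:
  ((∃q ∀x (H(x) ∧ H(q))) ∨ (∃u ∀w (¬H(u) ∨ H(w))) ∨ (∀p ¬H(p))) ∧ (∀z H(z))
All bound variables are already distinct, so no renaming is needed.
Finally move all quantifiers to the prefix:
  ∃q ∀x ∃u ∀w ∀p ∀z ((H(x) ∧ H(q) ∨ ¬H(u) ∨ H(w) ∨ ¬H(p)) ∧ H(z))

∃q ∀x ∃u ∀w ∀p ∀z ((H(x) ∧ H(q) ∨ ¬H(u) ∨ H(w) ∨ ¬H(p)) ∧ H(z))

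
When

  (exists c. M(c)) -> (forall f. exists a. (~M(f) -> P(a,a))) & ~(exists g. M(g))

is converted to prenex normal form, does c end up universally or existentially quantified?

universal

First replace A → B with ¬A ∨ B.
  ~(exists c. M(c)) | (forall f. exists a. (~~M(f) | P(a,a))) & ~(exists g. M(g))
Drive negations inward (¬∀x A ≡ ∃x ¬A, ¬∃x A ≡ ∀x ¬A, De Morgan for ∧/∨):
  (forall c. ~M(c)) | (forall f. exists a. (M(f) | P(a,a))) & (forall g. ~M(g))
All bound variables are already distinct, so no renaming is needed.
Extract every quantifier outward, since the variables are now distinct and don't occur free across branches:
  forall c. forall f. exists a. forall g. (~M(c) | (M(f) | P(a,a)) & ~M(g))
The quantifier exists c sits under an odd number of negations (counting the antecedent side of each →), so it flips to forall c.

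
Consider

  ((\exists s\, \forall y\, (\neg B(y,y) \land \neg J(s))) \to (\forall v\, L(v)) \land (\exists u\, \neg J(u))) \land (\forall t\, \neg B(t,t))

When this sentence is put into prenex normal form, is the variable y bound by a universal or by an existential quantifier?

existential

Rewrite implications/biconditionals: A → B as ¬A ∨ B.
  (\neg (\exists s\, \forall y\, (\neg B(y,y) \land \neg J(s))) \lor (\forall v\, L(v)) \land (\exists u\, \neg J(u))) \land (\forall t\, \neg B(t,t))
Push ¬ through the quantifiers and connectives to reach negation normal form:
  ((\forall s\, \exists y\, (B(y,y) \lor J(s))) \lor (\forall v\, L(v)) \land (\exists u\, \neg J(u))) \land (\forall t\, \neg B(t,t))
All bound variables are already distinct, so no renaming is needed.
Pull the quantifiers to the front (each side's bound variable is not free in the other side):
  \forall s\, \exists y\, \forall v\, \exists u\, \forall t\, ((B(y,y) \lor J(s) \lor L(v) \land \neg J(u)) \land \neg B(t,t))
The quantifier \forall y sits under an odd number of negations (counting the antecedent side of each →), so it flips to \exists y.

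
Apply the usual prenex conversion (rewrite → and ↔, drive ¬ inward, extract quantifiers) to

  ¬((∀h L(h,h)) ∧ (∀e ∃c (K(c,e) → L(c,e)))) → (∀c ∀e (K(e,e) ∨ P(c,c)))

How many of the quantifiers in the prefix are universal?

4

First replace A → B with ¬A ∨ B.
  ¬¬((∀h L(h,h)) ∧ (∀e ∃c (¬K(c,e) ∨ L(c,e)))) ∨ (∀c ∀e (K(e,e) ∨ P(c,c)))
Drive negations inward (¬∀x A ≡ ∃x ¬A, ¬∃x A ≡ ∀x ¬A, De Morgan for ∧/∨):
  (∀h L(h,h)) ∧ (∀e ∃c (¬K(c,e) ∨ L(c,e))) ∨ (∀c ∀e (K(e,e) ∨ P(c,c)))
Standardize variables apart so no two quantifiers bind the same name: c↦x, e↦z1.
  (∀h L(h,h)) ∧ (∀e ∃c (¬K(c,e) ∨ L(c,e))) ∨ (∀x ∀z1 (K(z1,z1) ∨ P(x,x)))
Finally move all quantifiers to the prefix:
  ∀h ∀e ∃c ∀x ∀z1 (L(h,h) ∧ (¬K(c,e) ∨ L(c,e)) ∨ K(z1,z1) ∨ P(x,x))
The prefix is ∀h ∀e ∃c ∀x ∀z1: 4 universal, 1 existential.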